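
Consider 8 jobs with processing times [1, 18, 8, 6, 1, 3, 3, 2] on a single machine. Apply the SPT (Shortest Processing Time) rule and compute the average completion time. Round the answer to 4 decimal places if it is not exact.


Sort jobs by processing time (SPT order): [1, 1, 2, 3, 3, 6, 8, 18]
Compute completion times sequentially:
  Job 1: processing = 1, completes at 1
  Job 2: processing = 1, completes at 2
  Job 3: processing = 2, completes at 4
  Job 4: processing = 3, completes at 7
  Job 5: processing = 3, completes at 10
  Job 6: processing = 6, completes at 16
  Job 7: processing = 8, completes at 24
  Job 8: processing = 18, completes at 42
Sum of completion times = 106
Average completion time = 106/8 = 13.25

13.25


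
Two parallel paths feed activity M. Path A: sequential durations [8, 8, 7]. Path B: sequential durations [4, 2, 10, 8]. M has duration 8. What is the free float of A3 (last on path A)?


ES(A3) = sum of predecessors on chain A = 16
EF(A3) = ES + duration = 16 + 7 = 23
Successor of A3 is M. ES(M) = max(sum(A), sum(B)) = max(23, 24) = 24
Free float = ES(successor) - EF(current) = 24 - 23 = 1

1


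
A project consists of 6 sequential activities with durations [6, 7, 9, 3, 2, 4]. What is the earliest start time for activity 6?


Activity 6 starts after activities 1 through 5 complete.
Predecessor durations: [6, 7, 9, 3, 2]
ES = 6 + 7 + 9 + 3 + 2 = 27

27


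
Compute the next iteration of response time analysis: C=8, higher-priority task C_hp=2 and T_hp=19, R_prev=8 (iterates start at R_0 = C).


R_next = C + ceil(R_prev / T_hp) * C_hp
ceil(8 / 19) = ceil(0.4211) = 1
Interference = 1 * 2 = 2
R_next = 8 + 2 = 10

10


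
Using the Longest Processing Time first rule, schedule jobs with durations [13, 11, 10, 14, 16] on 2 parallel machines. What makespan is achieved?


Sort jobs in decreasing order (LPT): [16, 14, 13, 11, 10]
Assign each job to the least loaded machine:
  Machine 1: jobs [16, 11, 10], load = 37
  Machine 2: jobs [14, 13], load = 27
Makespan = max load = 37

37


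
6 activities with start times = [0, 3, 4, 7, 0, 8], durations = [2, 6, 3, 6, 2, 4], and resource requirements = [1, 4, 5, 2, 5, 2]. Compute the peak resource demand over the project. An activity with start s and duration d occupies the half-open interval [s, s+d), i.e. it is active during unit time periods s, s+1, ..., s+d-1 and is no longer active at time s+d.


Each activity i is active on [start_i, start_i + duration_i).
Compute total resource usage per time slot:
  t=0: active resources = [1, 5], total = 6
  t=1: active resources = [1, 5], total = 6
  t=2: active resources = [], total = 0
  t=3: active resources = [4], total = 4
  t=4: active resources = [4, 5], total = 9
  t=5: active resources = [4, 5], total = 9
  t=6: active resources = [4, 5], total = 9
  t=7: active resources = [4, 2], total = 6
  t=8: active resources = [4, 2, 2], total = 8
  t=9: active resources = [2, 2], total = 4
  t=10: active resources = [2, 2], total = 4
  t=11: active resources = [2, 2], total = 4
  t=12: active resources = [2], total = 2
Peak resource demand = 9

9


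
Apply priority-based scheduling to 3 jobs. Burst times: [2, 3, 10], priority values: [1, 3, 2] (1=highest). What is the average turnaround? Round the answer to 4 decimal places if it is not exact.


Sort by priority (ascending = highest first):
Order: [(1, 2), (2, 10), (3, 3)]
Completion times:
  Priority 1, burst=2, C=2
  Priority 2, burst=10, C=12
  Priority 3, burst=3, C=15
Average turnaround = 29/3 = 9.6667

9.6667


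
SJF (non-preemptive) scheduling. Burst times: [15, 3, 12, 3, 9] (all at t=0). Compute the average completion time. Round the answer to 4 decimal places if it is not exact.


SJF order (ascending): [3, 3, 9, 12, 15]
Completion times:
  Job 1: burst=3, C=3
  Job 2: burst=3, C=6
  Job 3: burst=9, C=15
  Job 4: burst=12, C=27
  Job 5: burst=15, C=42
Average completion = 93/5 = 18.6

18.6


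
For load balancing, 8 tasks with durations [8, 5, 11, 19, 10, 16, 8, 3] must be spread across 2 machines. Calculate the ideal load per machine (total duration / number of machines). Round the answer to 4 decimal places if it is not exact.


Total processing time = 8 + 5 + 11 + 19 + 10 + 16 + 8 + 3 = 80
Number of machines = 2
Ideal balanced load = 80 / 2 = 40.0

40.0


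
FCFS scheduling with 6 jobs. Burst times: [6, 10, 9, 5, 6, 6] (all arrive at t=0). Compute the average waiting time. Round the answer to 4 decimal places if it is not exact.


FCFS order (as given): [6, 10, 9, 5, 6, 6]
Waiting times:
  Job 1: wait = 0
  Job 2: wait = 6
  Job 3: wait = 16
  Job 4: wait = 25
  Job 5: wait = 30
  Job 6: wait = 36
Sum of waiting times = 113
Average waiting time = 113/6 = 18.8333

18.8333


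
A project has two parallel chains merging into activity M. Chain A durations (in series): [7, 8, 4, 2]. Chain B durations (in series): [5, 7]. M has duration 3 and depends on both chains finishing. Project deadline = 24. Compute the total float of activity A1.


Forward pass: ES(A1) = sum of predecessors on chain A = 0
EF = ES + duration = 0 + 7 = 7
Backward pass: LF(M) = deadline = 24; LS(M) = 24 - 3 = 21
LF(A1) = LS(M) - sum(successors on chain A) = 21 - 14 = 7
LS = LF - duration = 7 - 7 = 0
Total float = LS - ES = 0 - 0 = 0

0


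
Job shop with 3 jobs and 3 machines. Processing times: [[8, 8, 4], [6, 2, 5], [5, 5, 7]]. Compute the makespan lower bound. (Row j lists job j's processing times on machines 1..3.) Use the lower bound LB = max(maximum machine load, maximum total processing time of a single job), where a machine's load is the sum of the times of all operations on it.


Machine loads:
  Machine 1: 8 + 6 + 5 = 19
  Machine 2: 8 + 2 + 5 = 15
  Machine 3: 4 + 5 + 7 = 16
Max machine load = 19
Job totals:
  Job 1: 20
  Job 2: 13
  Job 3: 17
Max job total = 20
Lower bound = max(19, 20) = 20

20


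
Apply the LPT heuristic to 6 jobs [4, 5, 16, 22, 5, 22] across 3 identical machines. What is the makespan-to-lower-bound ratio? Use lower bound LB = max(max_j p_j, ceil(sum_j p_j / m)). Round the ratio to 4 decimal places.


LPT order: [22, 22, 16, 5, 5, 4]
Machine loads after assignment: [26, 22, 26]
LPT makespan = 26
Lower bound = max(max_job, ceil(total/3)) = max(22, 25) = 25
Ratio = 26 / 25 = 1.04

1.04


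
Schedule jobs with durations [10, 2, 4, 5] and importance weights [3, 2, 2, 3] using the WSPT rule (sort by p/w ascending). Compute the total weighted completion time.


Compute p/w ratios and sort ascending (WSPT): [(2, 2), (5, 3), (4, 2), (10, 3)]
Compute weighted completion times:
  Job (p=2,w=2): C=2, w*C=2*2=4
  Job (p=5,w=3): C=7, w*C=3*7=21
  Job (p=4,w=2): C=11, w*C=2*11=22
  Job (p=10,w=3): C=21, w*C=3*21=63
Total weighted completion time = 110

110


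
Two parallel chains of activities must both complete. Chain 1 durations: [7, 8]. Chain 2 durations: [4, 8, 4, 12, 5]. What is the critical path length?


Path A total = 7 + 8 = 15
Path B total = 4 + 8 + 4 + 12 + 5 = 33
Critical path = longest path = max(15, 33) = 33

33


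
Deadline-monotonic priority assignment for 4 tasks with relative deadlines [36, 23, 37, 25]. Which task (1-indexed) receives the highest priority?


Sort tasks by relative deadline (ascending):
  Task 2: deadline = 23
  Task 4: deadline = 25
  Task 1: deadline = 36
  Task 3: deadline = 37
Priority order (highest first): [2, 4, 1, 3]
Highest priority task = 2

2


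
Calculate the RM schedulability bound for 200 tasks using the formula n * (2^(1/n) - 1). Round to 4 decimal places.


Compute 2^(1/200) = 1.0034717485
Subtract 1: 1.0034717485 - 1 = 0.0034717485
Multiply by n: 200 * 0.0034717485 = 0.6943497000
Round to 4 dp: 0.6943

0.6943


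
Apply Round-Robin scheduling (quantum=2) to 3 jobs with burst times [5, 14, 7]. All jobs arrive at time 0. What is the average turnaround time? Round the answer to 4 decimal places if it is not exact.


Time quantum = 2
Execution trace:
  J1 runs 2 units, time = 2
  J2 runs 2 units, time = 4
  J3 runs 2 units, time = 6
  J1 runs 2 units, time = 8
  J2 runs 2 units, time = 10
  J3 runs 2 units, time = 12
  J1 runs 1 units, time = 13
  J2 runs 2 units, time = 15
  J3 runs 2 units, time = 17
  J2 runs 2 units, time = 19
  J3 runs 1 units, time = 20
  J2 runs 2 units, time = 22
  J2 runs 2 units, time = 24
  J2 runs 2 units, time = 26
Finish times: [13, 26, 20]
Average turnaround = 59/3 = 19.6667

19.6667


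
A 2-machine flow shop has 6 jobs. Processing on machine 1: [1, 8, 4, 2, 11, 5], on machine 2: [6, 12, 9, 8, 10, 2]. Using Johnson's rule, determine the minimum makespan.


Apply Johnson's rule:
  Group 1 (a <= b): [(1, 1, 6), (4, 2, 8), (3, 4, 9), (2, 8, 12)]
  Group 2 (a > b): [(5, 11, 10), (6, 5, 2)]
Optimal job order: [1, 4, 3, 2, 5, 6]
Schedule:
  Job 1: M1 done at 1, M2 done at 7
  Job 4: M1 done at 3, M2 done at 15
  Job 3: M1 done at 7, M2 done at 24
  Job 2: M1 done at 15, M2 done at 36
  Job 5: M1 done at 26, M2 done at 46
  Job 6: M1 done at 31, M2 done at 48
Makespan = 48

48


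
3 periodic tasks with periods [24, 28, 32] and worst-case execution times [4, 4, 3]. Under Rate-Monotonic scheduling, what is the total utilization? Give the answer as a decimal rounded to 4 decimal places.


Compute individual utilizations (exact fractions):
  Task 1: C/T = 4/24 = 1/6 (approx. 0.1667)
  Task 2: C/T = 4/28 = 1/7 (approx. 0.1429)
  Task 3: C/T = 3/32 (approx. 0.0938)
Total utilization U = 1/6 + 1/7 + 3/32 = 271/672
Rounded to 4 decimal places: U = 0.4033
RM (Liu & Layland) bound for 3 tasks = 0.779763; compare with U = 271/672 (approx. 0.403274)
U <= bound, so schedulable by RM sufficient condition.

0.4033


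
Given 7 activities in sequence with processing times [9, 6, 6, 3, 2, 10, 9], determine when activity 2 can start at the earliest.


Activity 2 starts after activities 1 through 1 complete.
Predecessor durations: [9]
ES = 9 = 9

9


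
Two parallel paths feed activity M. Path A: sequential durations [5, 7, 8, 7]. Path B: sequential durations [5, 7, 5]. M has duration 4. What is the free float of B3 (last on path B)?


ES(B3) = sum of predecessors on chain B = 12
EF(B3) = ES + duration = 12 + 5 = 17
Successor of B3 is M. ES(M) = max(sum(A), sum(B)) = max(27, 17) = 27
Free float = ES(successor) - EF(current) = 27 - 17 = 10

10


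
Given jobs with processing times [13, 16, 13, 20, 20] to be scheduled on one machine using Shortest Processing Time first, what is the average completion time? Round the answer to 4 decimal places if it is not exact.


Sort jobs by processing time (SPT order): [13, 13, 16, 20, 20]
Compute completion times sequentially:
  Job 1: processing = 13, completes at 13
  Job 2: processing = 13, completes at 26
  Job 3: processing = 16, completes at 42
  Job 4: processing = 20, completes at 62
  Job 5: processing = 20, completes at 82
Sum of completion times = 225
Average completion time = 225/5 = 45.0

45.0


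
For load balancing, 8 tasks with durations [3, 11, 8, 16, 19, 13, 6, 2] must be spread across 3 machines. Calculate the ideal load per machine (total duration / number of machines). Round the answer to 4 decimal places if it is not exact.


Total processing time = 3 + 11 + 8 + 16 + 19 + 13 + 6 + 2 = 78
Number of machines = 3
Ideal balanced load = 78 / 3 = 26.0

26.0


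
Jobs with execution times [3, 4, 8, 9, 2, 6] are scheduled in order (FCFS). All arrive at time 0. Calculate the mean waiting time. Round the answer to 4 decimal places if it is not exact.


FCFS order (as given): [3, 4, 8, 9, 2, 6]
Waiting times:
  Job 1: wait = 0
  Job 2: wait = 3
  Job 3: wait = 7
  Job 4: wait = 15
  Job 5: wait = 24
  Job 6: wait = 26
Sum of waiting times = 75
Average waiting time = 75/6 = 12.5

12.5


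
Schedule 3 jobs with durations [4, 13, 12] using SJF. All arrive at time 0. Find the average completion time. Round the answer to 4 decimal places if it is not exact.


SJF order (ascending): [4, 12, 13]
Completion times:
  Job 1: burst=4, C=4
  Job 2: burst=12, C=16
  Job 3: burst=13, C=29
Average completion = 49/3 = 16.3333

16.3333


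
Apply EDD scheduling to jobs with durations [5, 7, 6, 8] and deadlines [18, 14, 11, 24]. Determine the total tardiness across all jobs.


Sort by due date (EDD order): [(6, 11), (7, 14), (5, 18), (8, 24)]
Compute completion times and tardiness:
  Job 1: p=6, d=11, C=6, tardiness=max(0,6-11)=0
  Job 2: p=7, d=14, C=13, tardiness=max(0,13-14)=0
  Job 3: p=5, d=18, C=18, tardiness=max(0,18-18)=0
  Job 4: p=8, d=24, C=26, tardiness=max(0,26-24)=2
Total tardiness = 2

2


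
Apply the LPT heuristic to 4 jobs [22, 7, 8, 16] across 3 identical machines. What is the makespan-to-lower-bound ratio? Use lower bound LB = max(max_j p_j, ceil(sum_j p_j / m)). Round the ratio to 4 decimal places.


LPT order: [22, 16, 8, 7]
Machine loads after assignment: [22, 16, 15]
LPT makespan = 22
Lower bound = max(max_job, ceil(total/3)) = max(22, 18) = 22
Ratio = 22 / 22 = 1.0

1.0


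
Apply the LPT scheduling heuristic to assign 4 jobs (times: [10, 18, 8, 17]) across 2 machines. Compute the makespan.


Sort jobs in decreasing order (LPT): [18, 17, 10, 8]
Assign each job to the least loaded machine:
  Machine 1: jobs [18, 8], load = 26
  Machine 2: jobs [17, 10], load = 27
Makespan = max load = 27

27


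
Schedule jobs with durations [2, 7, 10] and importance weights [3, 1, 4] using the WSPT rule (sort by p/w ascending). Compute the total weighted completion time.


Compute p/w ratios and sort ascending (WSPT): [(2, 3), (10, 4), (7, 1)]
Compute weighted completion times:
  Job (p=2,w=3): C=2, w*C=3*2=6
  Job (p=10,w=4): C=12, w*C=4*12=48
  Job (p=7,w=1): C=19, w*C=1*19=19
Total weighted completion time = 73

73


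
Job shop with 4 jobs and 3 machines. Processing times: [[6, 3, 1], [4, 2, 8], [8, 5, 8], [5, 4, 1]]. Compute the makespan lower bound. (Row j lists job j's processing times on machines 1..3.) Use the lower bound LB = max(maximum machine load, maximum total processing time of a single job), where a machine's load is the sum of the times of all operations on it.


Machine loads:
  Machine 1: 6 + 4 + 8 + 5 = 23
  Machine 2: 3 + 2 + 5 + 4 = 14
  Machine 3: 1 + 8 + 8 + 1 = 18
Max machine load = 23
Job totals:
  Job 1: 10
  Job 2: 14
  Job 3: 21
  Job 4: 10
Max job total = 21
Lower bound = max(23, 21) = 23

23


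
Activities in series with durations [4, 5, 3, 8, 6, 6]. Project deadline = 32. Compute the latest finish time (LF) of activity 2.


LF(activity 2) = deadline - sum of successor durations
Successors: activities 3 through 6 with durations [3, 8, 6, 6]
Sum of successor durations = 23
LF = 32 - 23 = 9

9


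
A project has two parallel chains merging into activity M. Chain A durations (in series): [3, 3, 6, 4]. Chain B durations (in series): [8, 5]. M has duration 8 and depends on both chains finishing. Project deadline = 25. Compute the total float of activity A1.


Forward pass: ES(A1) = sum of predecessors on chain A = 0
EF = ES + duration = 0 + 3 = 3
Backward pass: LF(M) = deadline = 25; LS(M) = 25 - 8 = 17
LF(A1) = LS(M) - sum(successors on chain A) = 17 - 13 = 4
LS = LF - duration = 4 - 3 = 1
Total float = LS - ES = 1 - 0 = 1

1


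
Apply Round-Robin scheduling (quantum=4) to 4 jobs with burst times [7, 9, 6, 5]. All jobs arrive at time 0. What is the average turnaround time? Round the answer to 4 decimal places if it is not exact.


Time quantum = 4
Execution trace:
  J1 runs 4 units, time = 4
  J2 runs 4 units, time = 8
  J3 runs 4 units, time = 12
  J4 runs 4 units, time = 16
  J1 runs 3 units, time = 19
  J2 runs 4 units, time = 23
  J3 runs 2 units, time = 25
  J4 runs 1 units, time = 26
  J2 runs 1 units, time = 27
Finish times: [19, 27, 25, 26]
Average turnaround = 97/4 = 24.25

24.25


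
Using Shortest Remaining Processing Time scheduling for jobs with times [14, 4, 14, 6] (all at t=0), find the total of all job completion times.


Since all jobs arrive at t=0, SRPT equals SPT ordering.
SPT order: [4, 6, 14, 14]
Completion times:
  Job 1: p=4, C=4
  Job 2: p=6, C=10
  Job 3: p=14, C=24
  Job 4: p=14, C=38
Total completion time = 4 + 10 + 24 + 38 = 76

76


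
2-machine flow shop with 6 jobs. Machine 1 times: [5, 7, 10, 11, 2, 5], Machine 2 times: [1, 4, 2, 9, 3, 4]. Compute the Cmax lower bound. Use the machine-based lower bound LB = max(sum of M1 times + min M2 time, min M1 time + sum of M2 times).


LB1 = sum(M1 times) + min(M2 times) = 40 + 1 = 41
LB2 = min(M1 times) + sum(M2 times) = 2 + 23 = 25
Lower bound = max(LB1, LB2) = max(41, 25) = 41

41


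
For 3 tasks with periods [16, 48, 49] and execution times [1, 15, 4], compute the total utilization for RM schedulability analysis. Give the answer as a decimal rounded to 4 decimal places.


Compute individual utilizations (exact fractions):
  Task 1: C/T = 1/16 (approx. 0.0625)
  Task 2: C/T = 15/48 = 5/16 (approx. 0.3125)
  Task 3: C/T = 4/49 (approx. 0.0816)
Total utilization U = 1/16 + 5/16 + 4/49 = 179/392
Rounded to 4 decimal places: U = 0.4566
RM (Liu & Layland) bound for 3 tasks = 0.779763; compare with U = 179/392 (approx. 0.456633)
U <= bound, so schedulable by RM sufficient condition.

0.4566


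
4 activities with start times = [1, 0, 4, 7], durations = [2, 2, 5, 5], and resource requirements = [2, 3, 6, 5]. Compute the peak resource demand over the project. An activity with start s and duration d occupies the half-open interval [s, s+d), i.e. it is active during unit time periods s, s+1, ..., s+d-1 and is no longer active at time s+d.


Each activity i is active on [start_i, start_i + duration_i).
Compute total resource usage per time slot:
  t=0: active resources = [3], total = 3
  t=1: active resources = [2, 3], total = 5
  t=2: active resources = [2], total = 2
  t=3: active resources = [], total = 0
  t=4: active resources = [6], total = 6
  t=5: active resources = [6], total = 6
  t=6: active resources = [6], total = 6
  t=7: active resources = [6, 5], total = 11
  t=8: active resources = [6, 5], total = 11
  t=9: active resources = [5], total = 5
  t=10: active resources = [5], total = 5
  t=11: active resources = [5], total = 5
Peak resource demand = 11

11


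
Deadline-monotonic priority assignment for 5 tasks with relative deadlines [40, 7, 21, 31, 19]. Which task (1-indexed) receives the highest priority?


Sort tasks by relative deadline (ascending):
  Task 2: deadline = 7
  Task 5: deadline = 19
  Task 3: deadline = 21
  Task 4: deadline = 31
  Task 1: deadline = 40
Priority order (highest first): [2, 5, 3, 4, 1]
Highest priority task = 2

2


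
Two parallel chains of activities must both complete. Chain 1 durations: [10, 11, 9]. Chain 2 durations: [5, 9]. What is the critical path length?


Path A total = 10 + 11 + 9 = 30
Path B total = 5 + 9 = 14
Critical path = longest path = max(30, 14) = 30

30


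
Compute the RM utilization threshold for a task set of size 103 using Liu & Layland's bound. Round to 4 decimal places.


Compute 2^(1/103) = 1.0067522788
Subtract 1: 1.0067522788 - 1 = 0.0067522788
Multiply by n: 103 * 0.0067522788 = 0.6954847164
Round to 4 dp: 0.6955

0.6955


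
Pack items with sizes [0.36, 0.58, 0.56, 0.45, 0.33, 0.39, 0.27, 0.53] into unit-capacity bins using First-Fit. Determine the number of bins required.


Place items sequentially using First-Fit:
  Item 0.36 -> new Bin 1
  Item 0.58 -> Bin 1 (now 0.94)
  Item 0.56 -> new Bin 2
  Item 0.45 -> new Bin 3
  Item 0.33 -> Bin 2 (now 0.89)
  Item 0.39 -> Bin 3 (now 0.84)
  Item 0.27 -> new Bin 4
  Item 0.53 -> Bin 4 (now 0.8)
Total bins used = 4

4


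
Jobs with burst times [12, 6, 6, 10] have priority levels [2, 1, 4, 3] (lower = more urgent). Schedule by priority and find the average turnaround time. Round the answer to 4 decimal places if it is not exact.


Sort by priority (ascending = highest first):
Order: [(1, 6), (2, 12), (3, 10), (4, 6)]
Completion times:
  Priority 1, burst=6, C=6
  Priority 2, burst=12, C=18
  Priority 3, burst=10, C=28
  Priority 4, burst=6, C=34
Average turnaround = 86/4 = 21.5

21.5


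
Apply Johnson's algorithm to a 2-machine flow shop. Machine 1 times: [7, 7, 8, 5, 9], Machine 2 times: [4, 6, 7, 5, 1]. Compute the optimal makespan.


Apply Johnson's rule:
  Group 1 (a <= b): [(4, 5, 5)]
  Group 2 (a > b): [(3, 8, 7), (2, 7, 6), (1, 7, 4), (5, 9, 1)]
Optimal job order: [4, 3, 2, 1, 5]
Schedule:
  Job 4: M1 done at 5, M2 done at 10
  Job 3: M1 done at 13, M2 done at 20
  Job 2: M1 done at 20, M2 done at 26
  Job 1: M1 done at 27, M2 done at 31
  Job 5: M1 done at 36, M2 done at 37
Makespan = 37

37


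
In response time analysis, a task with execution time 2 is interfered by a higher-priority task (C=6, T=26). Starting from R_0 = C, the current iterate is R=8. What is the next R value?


R_next = C + ceil(R_prev / T_hp) * C_hp
ceil(8 / 26) = ceil(0.3077) = 1
Interference = 1 * 6 = 6
R_next = 2 + 6 = 8
R_next = R_prev, so the iteration has converged (response time = 8).

8


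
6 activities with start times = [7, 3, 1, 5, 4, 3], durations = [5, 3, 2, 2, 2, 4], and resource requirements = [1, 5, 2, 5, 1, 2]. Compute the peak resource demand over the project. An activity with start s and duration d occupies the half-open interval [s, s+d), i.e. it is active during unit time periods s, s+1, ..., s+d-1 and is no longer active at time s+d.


Each activity i is active on [start_i, start_i + duration_i).
Compute total resource usage per time slot:
  t=0: active resources = [], total = 0
  t=1: active resources = [2], total = 2
  t=2: active resources = [2], total = 2
  t=3: active resources = [5, 2], total = 7
  t=4: active resources = [5, 1, 2], total = 8
  t=5: active resources = [5, 5, 1, 2], total = 13
  t=6: active resources = [5, 2], total = 7
  t=7: active resources = [1], total = 1
  t=8: active resources = [1], total = 1
  t=9: active resources = [1], total = 1
  t=10: active resources = [1], total = 1
  t=11: active resources = [1], total = 1
Peak resource demand = 13

13


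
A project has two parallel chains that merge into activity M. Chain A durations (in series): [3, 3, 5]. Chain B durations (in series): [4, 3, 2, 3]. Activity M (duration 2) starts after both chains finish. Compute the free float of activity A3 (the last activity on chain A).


ES(A3) = sum of predecessors on chain A = 6
EF(A3) = ES + duration = 6 + 5 = 11
Successor of A3 is M. ES(M) = max(sum(A), sum(B)) = max(11, 12) = 12
Free float = ES(successor) - EF(current) = 12 - 11 = 1

1


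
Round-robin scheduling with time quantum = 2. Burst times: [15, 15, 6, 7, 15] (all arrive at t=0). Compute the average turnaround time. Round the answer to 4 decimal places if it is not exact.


Time quantum = 2
Execution trace:
  J1 runs 2 units, time = 2
  J2 runs 2 units, time = 4
  J3 runs 2 units, time = 6
  J4 runs 2 units, time = 8
  J5 runs 2 units, time = 10
  J1 runs 2 units, time = 12
  J2 runs 2 units, time = 14
  J3 runs 2 units, time = 16
  J4 runs 2 units, time = 18
  J5 runs 2 units, time = 20
  J1 runs 2 units, time = 22
  J2 runs 2 units, time = 24
  J3 runs 2 units, time = 26
  J4 runs 2 units, time = 28
  J5 runs 2 units, time = 30
  J1 runs 2 units, time = 32
  J2 runs 2 units, time = 34
  J4 runs 1 units, time = 35
  J5 runs 2 units, time = 37
  J1 runs 2 units, time = 39
  J2 runs 2 units, time = 41
  J5 runs 2 units, time = 43
  J1 runs 2 units, time = 45
  J2 runs 2 units, time = 47
  J5 runs 2 units, time = 49
  J1 runs 2 units, time = 51
  J2 runs 2 units, time = 53
  J5 runs 2 units, time = 55
  J1 runs 1 units, time = 56
  J2 runs 1 units, time = 57
  J5 runs 1 units, time = 58
Finish times: [56, 57, 26, 35, 58]
Average turnaround = 232/5 = 46.4

46.4


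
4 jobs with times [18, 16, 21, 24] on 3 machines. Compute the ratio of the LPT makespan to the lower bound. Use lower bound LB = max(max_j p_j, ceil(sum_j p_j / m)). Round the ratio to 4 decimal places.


LPT order: [24, 21, 18, 16]
Machine loads after assignment: [24, 21, 34]
LPT makespan = 34
Lower bound = max(max_job, ceil(total/3)) = max(24, 27) = 27
Ratio = 34 / 27 = 1.2593

1.2593


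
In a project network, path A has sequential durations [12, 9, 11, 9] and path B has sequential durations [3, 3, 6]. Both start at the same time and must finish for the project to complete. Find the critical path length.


Path A total = 12 + 9 + 11 + 9 = 41
Path B total = 3 + 3 + 6 = 12
Critical path = longest path = max(41, 12) = 41

41


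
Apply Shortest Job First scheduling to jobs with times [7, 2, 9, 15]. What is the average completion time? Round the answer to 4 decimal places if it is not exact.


SJF order (ascending): [2, 7, 9, 15]
Completion times:
  Job 1: burst=2, C=2
  Job 2: burst=7, C=9
  Job 3: burst=9, C=18
  Job 4: burst=15, C=33
Average completion = 62/4 = 15.5

15.5


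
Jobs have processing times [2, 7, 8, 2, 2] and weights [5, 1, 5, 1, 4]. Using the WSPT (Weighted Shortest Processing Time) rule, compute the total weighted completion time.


Compute p/w ratios and sort ascending (WSPT): [(2, 5), (2, 4), (8, 5), (2, 1), (7, 1)]
Compute weighted completion times:
  Job (p=2,w=5): C=2, w*C=5*2=10
  Job (p=2,w=4): C=4, w*C=4*4=16
  Job (p=8,w=5): C=12, w*C=5*12=60
  Job (p=2,w=1): C=14, w*C=1*14=14
  Job (p=7,w=1): C=21, w*C=1*21=21
Total weighted completion time = 121

121


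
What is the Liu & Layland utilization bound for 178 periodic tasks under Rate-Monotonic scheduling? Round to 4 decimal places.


Compute 2^(1/178) = 1.0039016771
Subtract 1: 1.0039016771 - 1 = 0.0039016771
Multiply by n: 178 * 0.0039016771 = 0.6944985238
Round to 4 dp: 0.6945

0.6945


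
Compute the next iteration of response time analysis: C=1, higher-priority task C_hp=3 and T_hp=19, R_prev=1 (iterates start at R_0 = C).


R_next = C + ceil(R_prev / T_hp) * C_hp
ceil(1 / 19) = ceil(0.0526) = 1
Interference = 1 * 3 = 3
R_next = 1 + 3 = 4

4


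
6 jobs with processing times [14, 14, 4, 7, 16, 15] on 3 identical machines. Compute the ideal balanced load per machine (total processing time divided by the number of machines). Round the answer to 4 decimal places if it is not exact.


Total processing time = 14 + 14 + 4 + 7 + 16 + 15 = 70
Number of machines = 3
Ideal balanced load = 70 / 3 = 23.3333

23.3333


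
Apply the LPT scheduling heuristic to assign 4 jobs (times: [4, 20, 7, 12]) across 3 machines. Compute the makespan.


Sort jobs in decreasing order (LPT): [20, 12, 7, 4]
Assign each job to the least loaded machine:
  Machine 1: jobs [20], load = 20
  Machine 2: jobs [12], load = 12
  Machine 3: jobs [7, 4], load = 11
Makespan = max load = 20

20


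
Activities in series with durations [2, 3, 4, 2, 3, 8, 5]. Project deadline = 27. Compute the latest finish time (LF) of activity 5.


LF(activity 5) = deadline - sum of successor durations
Successors: activities 6 through 7 with durations [8, 5]
Sum of successor durations = 13
LF = 27 - 13 = 14

14


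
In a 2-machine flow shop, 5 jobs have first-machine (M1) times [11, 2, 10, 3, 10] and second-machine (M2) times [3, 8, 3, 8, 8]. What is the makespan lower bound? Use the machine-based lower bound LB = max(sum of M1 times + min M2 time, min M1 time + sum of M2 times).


LB1 = sum(M1 times) + min(M2 times) = 36 + 3 = 39
LB2 = min(M1 times) + sum(M2 times) = 2 + 30 = 32
Lower bound = max(LB1, LB2) = max(39, 32) = 39

39


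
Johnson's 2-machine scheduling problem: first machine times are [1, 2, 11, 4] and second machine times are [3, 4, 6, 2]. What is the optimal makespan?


Apply Johnson's rule:
  Group 1 (a <= b): [(1, 1, 3), (2, 2, 4)]
  Group 2 (a > b): [(3, 11, 6), (4, 4, 2)]
Optimal job order: [1, 2, 3, 4]
Schedule:
  Job 1: M1 done at 1, M2 done at 4
  Job 2: M1 done at 3, M2 done at 8
  Job 3: M1 done at 14, M2 done at 20
  Job 4: M1 done at 18, M2 done at 22
Makespan = 22

22


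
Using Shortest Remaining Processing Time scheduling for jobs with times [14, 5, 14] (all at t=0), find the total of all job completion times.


Since all jobs arrive at t=0, SRPT equals SPT ordering.
SPT order: [5, 14, 14]
Completion times:
  Job 1: p=5, C=5
  Job 2: p=14, C=19
  Job 3: p=14, C=33
Total completion time = 5 + 19 + 33 = 57

57


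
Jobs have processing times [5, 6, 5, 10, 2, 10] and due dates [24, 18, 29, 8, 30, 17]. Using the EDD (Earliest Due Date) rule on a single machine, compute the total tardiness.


Sort by due date (EDD order): [(10, 8), (10, 17), (6, 18), (5, 24), (5, 29), (2, 30)]
Compute completion times and tardiness:
  Job 1: p=10, d=8, C=10, tardiness=max(0,10-8)=2
  Job 2: p=10, d=17, C=20, tardiness=max(0,20-17)=3
  Job 3: p=6, d=18, C=26, tardiness=max(0,26-18)=8
  Job 4: p=5, d=24, C=31, tardiness=max(0,31-24)=7
  Job 5: p=5, d=29, C=36, tardiness=max(0,36-29)=7
  Job 6: p=2, d=30, C=38, tardiness=max(0,38-30)=8
Total tardiness = 35

35


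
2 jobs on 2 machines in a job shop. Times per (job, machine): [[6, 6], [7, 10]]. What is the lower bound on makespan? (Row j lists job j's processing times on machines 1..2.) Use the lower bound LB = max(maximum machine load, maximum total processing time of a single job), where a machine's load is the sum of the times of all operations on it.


Machine loads:
  Machine 1: 6 + 7 = 13
  Machine 2: 6 + 10 = 16
Max machine load = 16
Job totals:
  Job 1: 12
  Job 2: 17
Max job total = 17
Lower bound = max(16, 17) = 17

17


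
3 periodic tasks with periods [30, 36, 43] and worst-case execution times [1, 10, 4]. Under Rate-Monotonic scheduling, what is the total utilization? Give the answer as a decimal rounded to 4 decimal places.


Compute individual utilizations (exact fractions):
  Task 1: C/T = 1/30 (approx. 0.0333)
  Task 2: C/T = 10/36 = 5/18 (approx. 0.2778)
  Task 3: C/T = 4/43 (approx. 0.093)
Total utilization U = 1/30 + 5/18 + 4/43 = 782/1935
Rounded to 4 decimal places: U = 0.4041
RM (Liu & Layland) bound for 3 tasks = 0.779763; compare with U = 782/1935 (approx. 0.404134)
U <= bound, so schedulable by RM sufficient condition.

0.4041


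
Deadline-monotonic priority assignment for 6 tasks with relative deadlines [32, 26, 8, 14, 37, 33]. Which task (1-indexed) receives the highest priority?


Sort tasks by relative deadline (ascending):
  Task 3: deadline = 8
  Task 4: deadline = 14
  Task 2: deadline = 26
  Task 1: deadline = 32
  Task 6: deadline = 33
  Task 5: deadline = 37
Priority order (highest first): [3, 4, 2, 1, 6, 5]
Highest priority task = 3

3


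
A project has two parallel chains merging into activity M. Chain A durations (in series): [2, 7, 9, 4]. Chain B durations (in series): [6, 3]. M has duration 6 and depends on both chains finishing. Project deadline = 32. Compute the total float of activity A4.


Forward pass: ES(A4) = sum of predecessors on chain A = 18
EF = ES + duration = 18 + 4 = 22
Backward pass: LF(M) = deadline = 32; LS(M) = 32 - 6 = 26
LF(A4) = LS(M) - sum(successors on chain A) = 26 - 0 = 26
LS = LF - duration = 26 - 4 = 22
Total float = LS - ES = 22 - 18 = 4

4


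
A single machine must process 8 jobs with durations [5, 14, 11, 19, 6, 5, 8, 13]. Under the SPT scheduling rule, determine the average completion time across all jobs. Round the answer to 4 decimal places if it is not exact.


Sort jobs by processing time (SPT order): [5, 5, 6, 8, 11, 13, 14, 19]
Compute completion times sequentially:
  Job 1: processing = 5, completes at 5
  Job 2: processing = 5, completes at 10
  Job 3: processing = 6, completes at 16
  Job 4: processing = 8, completes at 24
  Job 5: processing = 11, completes at 35
  Job 6: processing = 13, completes at 48
  Job 7: processing = 14, completes at 62
  Job 8: processing = 19, completes at 81
Sum of completion times = 281
Average completion time = 281/8 = 35.125

35.125


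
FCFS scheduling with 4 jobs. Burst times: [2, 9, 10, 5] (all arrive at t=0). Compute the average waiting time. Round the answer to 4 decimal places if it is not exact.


FCFS order (as given): [2, 9, 10, 5]
Waiting times:
  Job 1: wait = 0
  Job 2: wait = 2
  Job 3: wait = 11
  Job 4: wait = 21
Sum of waiting times = 34
Average waiting time = 34/4 = 8.5

8.5


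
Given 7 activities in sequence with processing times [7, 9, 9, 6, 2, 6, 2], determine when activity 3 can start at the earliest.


Activity 3 starts after activities 1 through 2 complete.
Predecessor durations: [7, 9]
ES = 7 + 9 = 16

16


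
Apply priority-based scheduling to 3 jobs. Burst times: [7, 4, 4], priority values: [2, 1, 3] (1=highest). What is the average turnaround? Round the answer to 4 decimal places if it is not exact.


Sort by priority (ascending = highest first):
Order: [(1, 4), (2, 7), (3, 4)]
Completion times:
  Priority 1, burst=4, C=4
  Priority 2, burst=7, C=11
  Priority 3, burst=4, C=15
Average turnaround = 30/3 = 10.0

10.0


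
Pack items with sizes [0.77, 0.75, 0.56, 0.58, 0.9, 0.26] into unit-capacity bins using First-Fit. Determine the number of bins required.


Place items sequentially using First-Fit:
  Item 0.77 -> new Bin 1
  Item 0.75 -> new Bin 2
  Item 0.56 -> new Bin 3
  Item 0.58 -> new Bin 4
  Item 0.9 -> new Bin 5
  Item 0.26 -> Bin 3 (now 0.82)
Total bins used = 5

5


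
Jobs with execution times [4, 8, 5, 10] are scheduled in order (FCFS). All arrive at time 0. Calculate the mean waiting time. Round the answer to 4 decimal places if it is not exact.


FCFS order (as given): [4, 8, 5, 10]
Waiting times:
  Job 1: wait = 0
  Job 2: wait = 4
  Job 3: wait = 12
  Job 4: wait = 17
Sum of waiting times = 33
Average waiting time = 33/4 = 8.25

8.25


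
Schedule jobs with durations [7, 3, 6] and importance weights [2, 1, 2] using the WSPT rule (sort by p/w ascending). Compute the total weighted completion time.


Compute p/w ratios and sort ascending (WSPT): [(3, 1), (6, 2), (7, 2)]
Compute weighted completion times:
  Job (p=3,w=1): C=3, w*C=1*3=3
  Job (p=6,w=2): C=9, w*C=2*9=18
  Job (p=7,w=2): C=16, w*C=2*16=32
Total weighted completion time = 53

53


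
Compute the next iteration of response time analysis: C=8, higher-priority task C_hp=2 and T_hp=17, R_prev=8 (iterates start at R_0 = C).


R_next = C + ceil(R_prev / T_hp) * C_hp
ceil(8 / 17) = ceil(0.4706) = 1
Interference = 1 * 2 = 2
R_next = 8 + 2 = 10

10


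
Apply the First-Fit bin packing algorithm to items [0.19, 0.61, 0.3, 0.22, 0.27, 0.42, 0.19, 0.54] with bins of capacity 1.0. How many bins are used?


Place items sequentially using First-Fit:
  Item 0.19 -> new Bin 1
  Item 0.61 -> Bin 1 (now 0.8)
  Item 0.3 -> new Bin 2
  Item 0.22 -> Bin 2 (now 0.52)
  Item 0.27 -> Bin 2 (now 0.79)
  Item 0.42 -> new Bin 3
  Item 0.19 -> Bin 1 (now 0.99)
  Item 0.54 -> Bin 3 (now 0.96)
Total bins used = 3

3


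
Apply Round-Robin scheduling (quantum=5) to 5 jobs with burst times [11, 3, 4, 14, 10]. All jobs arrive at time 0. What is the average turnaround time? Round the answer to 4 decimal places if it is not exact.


Time quantum = 5
Execution trace:
  J1 runs 5 units, time = 5
  J2 runs 3 units, time = 8
  J3 runs 4 units, time = 12
  J4 runs 5 units, time = 17
  J5 runs 5 units, time = 22
  J1 runs 5 units, time = 27
  J4 runs 5 units, time = 32
  J5 runs 5 units, time = 37
  J1 runs 1 units, time = 38
  J4 runs 4 units, time = 42
Finish times: [38, 8, 12, 42, 37]
Average turnaround = 137/5 = 27.4

27.4


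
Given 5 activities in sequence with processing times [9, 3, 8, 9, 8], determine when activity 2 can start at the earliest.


Activity 2 starts after activities 1 through 1 complete.
Predecessor durations: [9]
ES = 9 = 9

9


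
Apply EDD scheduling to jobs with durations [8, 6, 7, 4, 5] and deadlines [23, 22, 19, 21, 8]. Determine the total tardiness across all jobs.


Sort by due date (EDD order): [(5, 8), (7, 19), (4, 21), (6, 22), (8, 23)]
Compute completion times and tardiness:
  Job 1: p=5, d=8, C=5, tardiness=max(0,5-8)=0
  Job 2: p=7, d=19, C=12, tardiness=max(0,12-19)=0
  Job 3: p=4, d=21, C=16, tardiness=max(0,16-21)=0
  Job 4: p=6, d=22, C=22, tardiness=max(0,22-22)=0
  Job 5: p=8, d=23, C=30, tardiness=max(0,30-23)=7
Total tardiness = 7

7


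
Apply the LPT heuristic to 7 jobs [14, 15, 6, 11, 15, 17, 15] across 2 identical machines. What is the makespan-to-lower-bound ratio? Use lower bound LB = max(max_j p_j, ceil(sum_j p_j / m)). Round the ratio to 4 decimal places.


LPT order: [17, 15, 15, 15, 14, 11, 6]
Machine loads after assignment: [49, 44]
LPT makespan = 49
Lower bound = max(max_job, ceil(total/2)) = max(17, 47) = 47
Ratio = 49 / 47 = 1.0426

1.0426


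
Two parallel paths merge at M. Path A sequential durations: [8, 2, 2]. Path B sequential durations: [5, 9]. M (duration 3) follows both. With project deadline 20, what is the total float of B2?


Forward pass: ES(B2) = sum of predecessors on chain B = 5
EF = ES + duration = 5 + 9 = 14
Backward pass: LF(M) = deadline = 20; LS(M) = 20 - 3 = 17
LF(B2) = LS(M) - sum(successors on chain B) = 17 - 0 = 17
LS = LF - duration = 17 - 9 = 8
Total float = LS - ES = 8 - 5 = 3

3


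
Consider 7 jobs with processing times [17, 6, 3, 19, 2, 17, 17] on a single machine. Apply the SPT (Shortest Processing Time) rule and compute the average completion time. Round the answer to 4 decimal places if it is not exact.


Sort jobs by processing time (SPT order): [2, 3, 6, 17, 17, 17, 19]
Compute completion times sequentially:
  Job 1: processing = 2, completes at 2
  Job 2: processing = 3, completes at 5
  Job 3: processing = 6, completes at 11
  Job 4: processing = 17, completes at 28
  Job 5: processing = 17, completes at 45
  Job 6: processing = 17, completes at 62
  Job 7: processing = 19, completes at 81
Sum of completion times = 234
Average completion time = 234/7 = 33.4286

33.4286


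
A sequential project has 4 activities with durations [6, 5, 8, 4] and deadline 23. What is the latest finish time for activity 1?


LF(activity 1) = deadline - sum of successor durations
Successors: activities 2 through 4 with durations [5, 8, 4]
Sum of successor durations = 17
LF = 23 - 17 = 6

6


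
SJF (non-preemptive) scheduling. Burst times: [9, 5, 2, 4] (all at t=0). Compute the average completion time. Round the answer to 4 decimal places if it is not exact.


SJF order (ascending): [2, 4, 5, 9]
Completion times:
  Job 1: burst=2, C=2
  Job 2: burst=4, C=6
  Job 3: burst=5, C=11
  Job 4: burst=9, C=20
Average completion = 39/4 = 9.75

9.75


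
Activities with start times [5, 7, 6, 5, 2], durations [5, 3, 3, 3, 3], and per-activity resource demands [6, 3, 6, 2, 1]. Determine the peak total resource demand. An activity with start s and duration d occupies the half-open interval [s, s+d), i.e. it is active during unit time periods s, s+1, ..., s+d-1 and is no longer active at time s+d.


Each activity i is active on [start_i, start_i + duration_i).
Compute total resource usage per time slot:
  t=0: active resources = [], total = 0
  t=1: active resources = [], total = 0
  t=2: active resources = [1], total = 1
  t=3: active resources = [1], total = 1
  t=4: active resources = [1], total = 1
  t=5: active resources = [6, 2], total = 8
  t=6: active resources = [6, 6, 2], total = 14
  t=7: active resources = [6, 3, 6, 2], total = 17
  t=8: active resources = [6, 3, 6], total = 15
  t=9: active resources = [6, 3], total = 9
Peak resource demand = 17

17


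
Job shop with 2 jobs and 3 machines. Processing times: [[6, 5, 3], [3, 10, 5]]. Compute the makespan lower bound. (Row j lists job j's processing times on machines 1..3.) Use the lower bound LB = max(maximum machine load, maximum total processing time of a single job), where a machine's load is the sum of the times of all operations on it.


Machine loads:
  Machine 1: 6 + 3 = 9
  Machine 2: 5 + 10 = 15
  Machine 3: 3 + 5 = 8
Max machine load = 15
Job totals:
  Job 1: 14
  Job 2: 18
Max job total = 18
Lower bound = max(15, 18) = 18

18


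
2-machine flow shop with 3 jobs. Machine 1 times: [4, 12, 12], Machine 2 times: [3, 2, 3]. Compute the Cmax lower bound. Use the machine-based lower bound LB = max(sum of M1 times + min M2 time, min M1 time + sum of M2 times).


LB1 = sum(M1 times) + min(M2 times) = 28 + 2 = 30
LB2 = min(M1 times) + sum(M2 times) = 4 + 8 = 12
Lower bound = max(LB1, LB2) = max(30, 12) = 30

30
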